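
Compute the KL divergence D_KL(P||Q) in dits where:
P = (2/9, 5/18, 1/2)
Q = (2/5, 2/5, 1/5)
0.0983 dits

KL divergence: D_KL(P||Q) = Σ p(x) log(p(x)/q(x))

Computing term by term:
  x=0: 2/9 × log_10[(2/9)/(2/5)] = 2/9 × -0.2553 = -0.0567
  x=1: 5/18 × log_10[(5/18)/(2/5)] = 5/18 × -0.1584 = -0.0440
  x=2: 1/2 × log_10[(1/2)/(1/5)] = 1/2 × 0.3979 = 0.1990

D_KL(P||Q) = 0.0983 dits

Note: KL divergence is always non-negative and equals 0 iff P = Q.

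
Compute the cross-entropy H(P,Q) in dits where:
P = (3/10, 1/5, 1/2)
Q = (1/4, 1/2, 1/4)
0.5419 dits

Cross-entropy: H(P,Q) = -Σ p(x) log q(x)

Alternatively: H(P,Q) = H(P) + D_KL(P||Q)
H(P) = 0.4472 dits
D_KL(P||Q) = 0.0947 dits

H(P,Q) = 0.4472 + 0.0947 = 0.5419 dits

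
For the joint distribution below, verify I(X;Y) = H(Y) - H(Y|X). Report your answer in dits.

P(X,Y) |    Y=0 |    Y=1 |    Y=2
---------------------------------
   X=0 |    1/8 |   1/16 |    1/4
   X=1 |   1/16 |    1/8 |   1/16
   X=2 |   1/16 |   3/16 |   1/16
I(X;Y) = 0.0466 dits

Mutual information has multiple equivalent forms:
- I(X;Y) = H(X) - H(X|Y)
- I(X;Y) = H(Y) - H(Y|X)
- I(X;Y) = H(X) + H(Y) - H(X,Y)

Computing all quantities:
H(X) = 0.4654, H(Y) = 0.4700, H(X,Y) = 0.8889
H(X|Y) = 0.4189, H(Y|X) = 0.4234

Verification:
H(X) - H(X|Y) = 0.4654 - 0.4189 = 0.0466
H(Y) - H(Y|X) = 0.4700 - 0.4234 = 0.0466
H(X) + H(Y) - H(X,Y) = 0.4654 + 0.4700 - 0.8889 = 0.0466

All forms give I(X;Y) = 0.0466 dits. ✓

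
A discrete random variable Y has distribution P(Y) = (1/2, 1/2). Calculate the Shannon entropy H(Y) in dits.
0.3010 dits

Shannon entropy is H(X) = -Σ p(x) log p(x).

For P = (1/2, 1/2):
H = -1/2 × log_10(1/2) -1/2 × log_10(1/2)
H = 0.3010 dits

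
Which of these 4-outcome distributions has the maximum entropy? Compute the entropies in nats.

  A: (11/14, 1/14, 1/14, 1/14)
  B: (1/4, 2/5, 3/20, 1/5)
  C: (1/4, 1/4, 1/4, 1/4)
C

For a discrete distribution over n outcomes, entropy is maximized by the uniform distribution.

Computing entropies:
H(A) = 0.7550 nats
H(B) = 1.3195 nats
H(C) = 1.3863 nats

The uniform distribution (where all probabilities equal 1/4) achieves the maximum entropy of log_e(4) = 1.3863 nats.

Distribution C has the highest entropy.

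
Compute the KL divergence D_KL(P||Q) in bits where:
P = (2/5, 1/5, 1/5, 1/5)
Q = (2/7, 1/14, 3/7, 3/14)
0.2514 bits

KL divergence: D_KL(P||Q) = Σ p(x) log(p(x)/q(x))

Computing term by term:
  x=0: 2/5 × log_2[(2/5)/(2/7)] = 2/5 × 0.4854 = 0.1942
  x=1: 1/5 × log_2[(1/5)/(1/14)] = 1/5 × 1.4854 = 0.2971
  x=2: 1/5 × log_2[(1/5)/(3/7)] = 1/5 × -1.0995 = -0.2199
  x=3: 1/5 × log_2[(1/5)/(3/14)] = 1/5 × -0.0995 = -0.0199

D_KL(P||Q) = 0.2514 bits

Note: KL divergence is always non-negative and equals 0 iff P = Q.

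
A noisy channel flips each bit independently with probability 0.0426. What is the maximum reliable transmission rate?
0.7459 bits

For a binary symmetric channel (BSC) with error probability p:
Capacity C = 1 - H(p) bits per symbol

where H(p) = -p log₂(p) - (1-p) log₂(1-p) is the binary entropy function.

H(0.0426) = 0.2541 bits
C = 1 - 0.2541 = 0.7459 bits per symbol

This means we can reliably transmit up to 0.7459 bits of information per channel use.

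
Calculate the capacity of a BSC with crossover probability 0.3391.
0.0760 bits

For a binary symmetric channel (BSC) with error probability p:
Capacity C = 1 - H(p) bits per symbol

where H(p) = -p log₂(p) - (1-p) log₂(1-p) is the binary entropy function.

H(0.3391) = 0.9240 bits
C = 1 - 0.9240 = 0.0760 bits per symbol

This means we can reliably transmit up to 0.0760 bits of information per channel use.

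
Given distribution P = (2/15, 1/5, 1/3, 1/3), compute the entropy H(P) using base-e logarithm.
1.3229 nats

Shannon entropy is H(X) = -Σ p(x) log p(x).

For P = (2/15, 1/5, 1/3, 1/3):
H = -2/15 × log_e(2/15) -1/5 × log_e(1/5) -1/3 × log_e(1/3) -1/3 × log_e(1/3)
H = 1.3229 nats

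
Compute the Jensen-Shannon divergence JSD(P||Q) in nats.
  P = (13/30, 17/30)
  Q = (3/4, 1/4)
0.0530 nats

Jensen-Shannon divergence is:
JSD(P||Q) = 0.5 × D_KL(P||M) + 0.5 × D_KL(Q||M)
where M = 0.5 × (P + Q) is the mixture distribution.

M = 0.5 × (13/30, 17/30) + 0.5 × (3/4, 1/4) = (0.591667, 0.408333)

D_KL(P||M) = 0.0507 nats
D_KL(Q||M) = 0.0552 nats

JSD(P||Q) = 0.5 × 0.0507 + 0.5 × 0.0552 = 0.0530 nats

Unlike KL divergence, JSD is symmetric and bounded: 0 ≤ JSD ≤ log(2).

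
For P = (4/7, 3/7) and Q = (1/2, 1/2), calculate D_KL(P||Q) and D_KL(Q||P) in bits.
D_KL(P||Q) = 0.0148, D_KL(Q||P) = 0.0149

KL divergence is not symmetric: D_KL(P||Q) ≠ D_KL(Q||P) in general.

D_KL(P||Q) = 0.0148 bits
D_KL(Q||P) = 0.0149 bits

No, they are not equal!

This asymmetry is why KL divergence is not a true distance metric.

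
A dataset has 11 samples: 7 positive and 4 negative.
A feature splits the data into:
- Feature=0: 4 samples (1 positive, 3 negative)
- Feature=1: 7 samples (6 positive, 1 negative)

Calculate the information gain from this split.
0.2741 bits

Information Gain = H(Y) - H(Y|Feature)

Before split:
P(positive) = 7/11 = 0.6364
H(Y) = 0.9457 bits

After split:
Feature=0: H = 0.8113 bits (weight = 4/11)
Feature=1: H = 0.5917 bits (weight = 7/11)
H(Y|Feature) = (4/11)×0.8113 + (7/11)×0.5917 = 0.6715 bits

Information Gain = 0.9457 - 0.6715 = 0.2741 bits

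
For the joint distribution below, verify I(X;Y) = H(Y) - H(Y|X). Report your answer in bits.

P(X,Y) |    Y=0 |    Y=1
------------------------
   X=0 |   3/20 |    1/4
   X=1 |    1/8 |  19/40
I(X;Y) = 0.0238 bits

Mutual information has multiple equivalent forms:
- I(X;Y) = H(X) - H(X|Y)
- I(X;Y) = H(Y) - H(Y|X)
- I(X;Y) = H(X) + H(Y) - H(X,Y)

Computing all quantities:
H(X) = 0.9710, H(Y) = 0.8485, H(X,Y) = 1.7957
H(X|Y) = 0.9471, H(Y|X) = 0.8247

Verification:
H(X) - H(X|Y) = 0.9710 - 0.9471 = 0.0238
H(Y) - H(Y|X) = 0.8485 - 0.8247 = 0.0238
H(X) + H(Y) - H(X,Y) = 0.9710 + 0.8485 - 1.7957 = 0.0238

All forms give I(X;Y) = 0.0238 bits. ✓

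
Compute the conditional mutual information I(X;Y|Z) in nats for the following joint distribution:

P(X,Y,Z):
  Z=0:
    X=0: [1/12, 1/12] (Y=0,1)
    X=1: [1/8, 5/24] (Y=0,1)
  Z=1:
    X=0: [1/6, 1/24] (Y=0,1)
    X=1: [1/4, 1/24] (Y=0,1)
0.0050 nats

Conditional mutual information: I(X;Y|Z) = H(X|Z) + H(Y|Z) - H(X,Y|Z)

H(Z) = 0.6931
H(X,Z) = 1.3510 → H(X|Z) = 0.6579
H(Y,Z) = 1.2580 → H(Y|Z) = 0.5649
H(X,Y,Z) = 1.9109 → H(X,Y|Z) = 1.2178

I(X;Y|Z) = 0.6579 + 0.5649 - 1.2178 = 0.0050 nats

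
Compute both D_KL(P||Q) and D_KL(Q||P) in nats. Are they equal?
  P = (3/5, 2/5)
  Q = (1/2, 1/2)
D_KL(P||Q) = 0.0201, D_KL(Q||P) = 0.0204

KL divergence is not symmetric: D_KL(P||Q) ≠ D_KL(Q||P) in general.

D_KL(P||Q) = 0.0201 nats
D_KL(Q||P) = 0.0204 nats

No, they are not equal!

This asymmetry is why KL divergence is not a true distance metric.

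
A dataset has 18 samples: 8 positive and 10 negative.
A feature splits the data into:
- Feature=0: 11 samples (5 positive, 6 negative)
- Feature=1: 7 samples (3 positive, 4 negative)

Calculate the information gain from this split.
0.0005 bits

Information Gain = H(Y) - H(Y|Feature)

Before split:
P(positive) = 8/18 = 0.4444
H(Y) = 0.9911 bits

After split:
Feature=0: H = 0.9940 bits (weight = 11/18)
Feature=1: H = 0.9852 bits (weight = 7/18)
H(Y|Feature) = (11/18)×0.9940 + (7/18)×0.9852 = 0.9906 bits

Information Gain = 0.9911 - 0.9906 = 0.0005 bits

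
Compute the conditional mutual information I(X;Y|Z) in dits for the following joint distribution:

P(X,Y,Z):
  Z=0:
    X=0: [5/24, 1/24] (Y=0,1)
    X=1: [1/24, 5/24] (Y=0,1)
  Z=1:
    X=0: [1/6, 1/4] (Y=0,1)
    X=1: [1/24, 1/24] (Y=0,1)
0.0533 dits

Conditional mutual information: I(X;Y|Z) = H(X|Z) + H(Y|Z) - H(X,Y|Z)

H(Z) = 0.3010
H(X,Z) = 0.5494 → H(X|Z) = 0.2484
H(Y,Z) = 0.5990 → H(Y|Z) = 0.2980
H(X,Y,Z) = 0.7941 → H(X,Y|Z) = 0.4931

I(X;Y|Z) = 0.2484 + 0.2980 - 0.4931 = 0.0533 dits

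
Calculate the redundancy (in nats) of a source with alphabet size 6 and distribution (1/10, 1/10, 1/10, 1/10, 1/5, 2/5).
0.1823 nats

Redundancy measures how far a source is from maximum entropy:
R = H_max - H(X)

Maximum entropy for 6 symbols: H_max = log_e(6) = 1.7918 nats
Actual entropy: H(X) = 1.6094 nats
Redundancy: R = 1.7918 - 1.6094 = 0.1823 nats

This redundancy represents potential for compression: the source could be compressed by 0.1823 nats per symbol.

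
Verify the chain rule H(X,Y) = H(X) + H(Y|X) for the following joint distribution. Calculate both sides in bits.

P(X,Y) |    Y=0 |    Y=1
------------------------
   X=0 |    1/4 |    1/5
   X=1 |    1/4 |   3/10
H(X,Y) = 1.9855, H(X) = 0.9928, H(Y|X) = 0.9927 (all in bits)

Chain rule: H(X,Y) = H(X) + H(Y|X)

Left side — joint entropy directly:
H(X,Y) = -Σ p(x,y) log p(x,y) = 1.9855 bits

Right side — compute H(Y|X) from the conditional distributions:
P(X) = (9/20, 11/20), so H(X) = 0.9928 bits
H(Y|X) = Σ_x P(X=x) · H(Y|X=x):
  P(Y|X=0) = (5/9, 4/9), H(Y|X=0) = 0.9911, weight P(X=0) = 9/20
  P(Y|X=1) = (5/11, 6/11), H(Y|X=1) = 0.9940, weight P(X=1) = 11/20
H(Y|X) = 0.9927 bits

H(X) + H(Y|X) = 0.9928 + 0.9927 = 1.9855 bits

Both sides equal 1.9855 bits. ✓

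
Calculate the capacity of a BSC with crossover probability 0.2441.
0.1982 bits

For a binary symmetric channel (BSC) with error probability p:
Capacity C = 1 - H(p) bits per symbol

where H(p) = -p log₂(p) - (1-p) log₂(1-p) is the binary entropy function.

H(0.2441) = 0.8018 bits
C = 1 - 0.8018 = 0.1982 bits per symbol

This means we can reliably transmit up to 0.1982 bits of information per channel use.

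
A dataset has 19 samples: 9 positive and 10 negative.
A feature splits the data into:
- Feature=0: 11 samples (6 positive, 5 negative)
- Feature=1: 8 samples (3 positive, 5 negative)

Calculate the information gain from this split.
0.0206 bits

Information Gain = H(Y) - H(Y|Feature)

Before split:
P(positive) = 9/19 = 0.4737
H(Y) = 0.9980 bits

After split:
Feature=0: H = 0.9940 bits (weight = 11/19)
Feature=1: H = 0.9544 bits (weight = 8/19)
H(Y|Feature) = (11/19)×0.9940 + (8/19)×0.9544 = 0.9774 bits

Information Gain = 0.9980 - 0.9774 = 0.0206 bits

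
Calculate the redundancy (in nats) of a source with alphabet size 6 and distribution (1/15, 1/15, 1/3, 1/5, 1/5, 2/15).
0.1521 nats

Redundancy measures how far a source is from maximum entropy:
R = H_max - H(X)

Maximum entropy for 6 symbols: H_max = log_e(6) = 1.7918 nats
Actual entropy: H(X) = 1.6397 nats
Redundancy: R = 1.7918 - 1.6397 = 0.1521 nats

This redundancy represents potential for compression: the source could be compressed by 0.1521 nats per symbol.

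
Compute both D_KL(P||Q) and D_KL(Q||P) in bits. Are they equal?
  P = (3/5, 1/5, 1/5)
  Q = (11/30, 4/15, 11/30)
D_KL(P||Q) = 0.1684, D_KL(Q||P) = 0.1708

KL divergence is not symmetric: D_KL(P||Q) ≠ D_KL(Q||P) in general.

D_KL(P||Q) = 0.1684 bits
D_KL(Q||P) = 0.1708 bits

No, they are not equal!

This asymmetry is why KL divergence is not a true distance metric.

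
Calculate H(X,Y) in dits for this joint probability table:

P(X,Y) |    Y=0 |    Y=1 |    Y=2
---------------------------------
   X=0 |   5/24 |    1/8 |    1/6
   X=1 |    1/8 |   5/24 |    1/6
0.7690 dits

Joint entropy is H(X,Y) = -Σ_{x,y} p(x,y) log p(x,y).

Summing over all non-zero entries:
H(X,Y) = -[5/24·log_10(5/24) + 1/8·log_10(1/8) + 1/6·log_10(1/6) + 1/8·log_10(1/8) + 5/24·log_10(5/24) + 1/6·log_10(1/6)]
H(X,Y) = 0.7690 dits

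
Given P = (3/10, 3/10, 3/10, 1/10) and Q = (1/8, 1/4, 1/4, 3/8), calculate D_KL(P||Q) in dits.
0.1042 dits

KL divergence: D_KL(P||Q) = Σ p(x) log(p(x)/q(x))

Computing term by term:
  x=0: 3/10 × log_10[(3/10)/(1/8)] = 3/10 × 0.3802 = 0.1141
  x=1: 3/10 × log_10[(3/10)/(1/4)] = 3/10 × 0.0792 = 0.0238
  x=2: 3/10 × log_10[(3/10)/(1/4)] = 3/10 × 0.0792 = 0.0238
  x=3: 1/10 × log_10[(1/10)/(3/8)] = 1/10 × -0.5740 = -0.0574

D_KL(P||Q) = 0.1042 dits

Note: KL divergence is always non-negative and equals 0 iff P = Q.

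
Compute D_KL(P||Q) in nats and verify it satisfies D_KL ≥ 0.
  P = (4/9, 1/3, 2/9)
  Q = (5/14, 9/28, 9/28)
0.0273 nats

KL divergence satisfies the Gibbs inequality: D_KL(P||Q) ≥ 0 for all distributions P, Q.

D_KL(P||Q) = Σ p(x) log(p(x)/q(x))
Term by term:
  x=0: 4/9 × log_e[(4/9)/(5/14)] = 0.0972
  x=1: 1/3 × log_e[(1/3)/(9/28)] = 0.0121
  x=2: 2/9 × log_e[(2/9)/(9/28)] = -0.0820
D_KL(P||Q) = 0.0273 nats

D_KL(P||Q) = 0.0273 ≥ 0 ✓

This non-negativity is a fundamental property: relative entropy cannot be negative because it measures how different Q is from P.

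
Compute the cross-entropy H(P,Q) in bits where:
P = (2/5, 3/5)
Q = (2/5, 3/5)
0.9710 bits

Cross-entropy: H(P,Q) = -Σ p(x) log q(x)

Alternatively: H(P,Q) = H(P) + D_KL(P||Q)
H(P) = 0.9710 bits
D_KL(P||Q) = 0.0000 bits

H(P,Q) = 0.9710 + 0.0000 = 0.9710 bits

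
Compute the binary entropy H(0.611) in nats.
0.6683 nats

The binary entropy function is:
H(p) = -p log(p) - (1-p) log(1-p)

H(0.611) = -0.611 × log_e(0.611) - 0.389 × log_e(0.389)
H(0.611) = 0.6683 nats

Note: Binary entropy is maximized at p=0.5 (H=1 bit) and minimized at p=0 or p=1 (H=0).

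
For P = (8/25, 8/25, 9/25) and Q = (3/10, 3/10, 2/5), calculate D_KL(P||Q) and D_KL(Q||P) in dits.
D_KL(P||Q) = 0.0015, D_KL(Q||P) = 0.0015

KL divergence is not symmetric: D_KL(P||Q) ≠ D_KL(Q||P) in general.

D_KL(P||Q) = 0.0015 dits
D_KL(Q||P) = 0.0015 dits

In this case they happen to be equal (to 4 decimal places).

This asymmetry is why KL divergence is not a true distance metric.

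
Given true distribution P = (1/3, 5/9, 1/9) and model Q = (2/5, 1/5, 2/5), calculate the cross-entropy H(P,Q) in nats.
1.3014 nats

Cross-entropy: H(P,Q) = -Σ p(x) log q(x)

Alternatively: H(P,Q) = H(P) + D_KL(P||Q)
H(P) = 0.9369 nats
D_KL(P||Q) = 0.3645 nats

H(P,Q) = 0.9369 + 0.3645 = 1.3014 nats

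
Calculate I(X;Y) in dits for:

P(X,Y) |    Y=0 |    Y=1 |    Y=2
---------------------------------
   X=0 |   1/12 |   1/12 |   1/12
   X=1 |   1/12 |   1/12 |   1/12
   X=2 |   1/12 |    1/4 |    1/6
0.0098 dits

Mutual information: I(X;Y) = H(X) + H(Y) - H(X,Y)

Marginals:
P(X) = (1/4, 1/4, 1/2), H(X) = 0.4515 dits
P(Y) = (1/4, 5/12, 1/3), H(Y) = 0.4680 dits

Joint entropy: H(X,Y) = 0.9097 dits

I(X;Y) = 0.4515 + 0.4680 - 0.9097 = 0.0098 dits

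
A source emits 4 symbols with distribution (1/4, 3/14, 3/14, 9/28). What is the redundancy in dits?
0.0064 dits

Redundancy measures how far a source is from maximum entropy:
R = H_max - H(X)

Maximum entropy for 4 symbols: H_max = log_10(4) = 0.6021 dits
Actual entropy: H(X) = 0.5957 dits
Redundancy: R = 0.6021 - 0.5957 = 0.0064 dits

This redundancy represents potential for compression: the source could be compressed by 0.0064 dits per symbol.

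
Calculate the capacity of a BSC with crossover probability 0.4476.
0.0079 bits

For a binary symmetric channel (BSC) with error probability p:
Capacity C = 1 - H(p) bits per symbol

where H(p) = -p log₂(p) - (1-p) log₂(1-p) is the binary entropy function.

H(0.4476) = 0.9921 bits
C = 1 - 0.9921 = 0.0079 bits per symbol

This means we can reliably transmit up to 0.0079 bits of information per channel use.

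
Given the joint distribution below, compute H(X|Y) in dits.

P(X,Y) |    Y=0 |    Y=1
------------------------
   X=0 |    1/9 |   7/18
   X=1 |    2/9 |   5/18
0.2888 dits

Using the chain rule: H(X|Y) = H(X,Y) - H(Y)

First, compute H(X,Y) = 0.5652 dits

Marginal P(Y) = (1/3, 2/3)
H(Y) = 0.2764 dits

H(X|Y) = H(X,Y) - H(Y) = 0.5652 - 0.2764 = 0.2888 dits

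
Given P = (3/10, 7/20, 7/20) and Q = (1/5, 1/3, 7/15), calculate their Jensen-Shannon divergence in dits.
0.0040 dits

Jensen-Shannon divergence is:
JSD(P||Q) = 0.5 × D_KL(P||M) + 0.5 × D_KL(Q||M)
where M = 0.5 × (P + Q) is the mixture distribution.

M = 0.5 × (3/10, 7/20, 7/20) + 0.5 × (1/5, 1/3, 7/15) = (1/4, 0.341667, 0.408333)

D_KL(P||M) = 0.0040 dits
D_KL(Q||M) = 0.0041 dits

JSD(P||Q) = 0.5 × 0.0040 + 0.5 × 0.0041 = 0.0040 dits

Unlike KL divergence, JSD is symmetric and bounded: 0 ≤ JSD ≤ log(2).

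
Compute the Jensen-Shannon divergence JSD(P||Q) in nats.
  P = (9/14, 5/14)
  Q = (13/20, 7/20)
0.0000 nats

Jensen-Shannon divergence is:
JSD(P||Q) = 0.5 × D_KL(P||M) + 0.5 × D_KL(Q||M)
where M = 0.5 × (P + Q) is the mixture distribution.

M = 0.5 × (9/14, 5/14) + 0.5 × (13/20, 7/20) = (0.646429, 0.353571)

D_KL(P||M) = 0.0000 nats
D_KL(Q||M) = 0.0000 nats

JSD(P||Q) = 0.5 × 0.0000 + 0.5 × 0.0000 = 0.0000 nats

Unlike KL divergence, JSD is symmetric and bounded: 0 ≤ JSD ≤ log(2).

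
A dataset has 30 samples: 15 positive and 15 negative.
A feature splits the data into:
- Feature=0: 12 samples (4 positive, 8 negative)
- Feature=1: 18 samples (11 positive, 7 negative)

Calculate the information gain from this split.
0.0542 bits

Information Gain = H(Y) - H(Y|Feature)

Before split:
P(positive) = 15/30 = 0.5000
H(Y) = 1.0000 bits

After split:
Feature=0: H = 0.9183 bits (weight = 12/30)
Feature=1: H = 0.9641 bits (weight = 18/30)
H(Y|Feature) = (12/30)×0.9183 + (18/30)×0.9641 = 0.9458 bits

Information Gain = 1.0000 - 0.9458 = 0.0542 bits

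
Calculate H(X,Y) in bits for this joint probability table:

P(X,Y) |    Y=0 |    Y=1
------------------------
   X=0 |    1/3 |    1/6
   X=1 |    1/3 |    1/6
1.9183 bits

Joint entropy is H(X,Y) = -Σ_{x,y} p(x,y) log p(x,y).

Summing over all non-zero entries:
H(X,Y) = -[1/3·log_2(1/3) + 1/6·log_2(1/6) + 1/3·log_2(1/3) + 1/6·log_2(1/6)]
H(X,Y) = 1.9183 bits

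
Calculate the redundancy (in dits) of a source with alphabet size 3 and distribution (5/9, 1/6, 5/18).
0.0511 dits

Redundancy measures how far a source is from maximum entropy:
R = H_max - H(X)

Maximum entropy for 3 symbols: H_max = log_10(3) = 0.4771 dits
Actual entropy: H(X) = 0.4260 dits
Redundancy: R = 0.4771 - 0.4260 = 0.0511 dits

This redundancy represents potential for compression: the source could be compressed by 0.0511 dits per symbol.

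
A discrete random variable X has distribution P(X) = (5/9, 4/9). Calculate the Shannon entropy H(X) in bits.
0.9911 bits

Shannon entropy is H(X) = -Σ p(x) log p(x).

For P = (5/9, 4/9):
H = -5/9 × log_2(5/9) -4/9 × log_2(4/9)
H = 0.9911 bits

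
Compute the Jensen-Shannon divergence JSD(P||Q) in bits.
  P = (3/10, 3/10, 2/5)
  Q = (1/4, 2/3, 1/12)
0.1345 bits

Jensen-Shannon divergence is:
JSD(P||Q) = 0.5 × D_KL(P||M) + 0.5 × D_KL(Q||M)
where M = 0.5 × (P + Q) is the mixture distribution.

M = 0.5 × (3/10, 3/10, 2/5) + 0.5 × (1/4, 2/3, 1/12) = (11/40, 0.483333, 0.241667)

D_KL(P||M) = 0.1220 bits
D_KL(Q||M) = 0.1469 bits

JSD(P||Q) = 0.5 × 0.1220 + 0.5 × 0.1469 = 0.1345 bits

Unlike KL divergence, JSD is symmetric and bounded: 0 ≤ JSD ≤ log(2).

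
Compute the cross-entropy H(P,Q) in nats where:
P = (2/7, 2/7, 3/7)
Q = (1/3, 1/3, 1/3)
1.0986 nats

Cross-entropy: H(P,Q) = -Σ p(x) log q(x)

Alternatively: H(P,Q) = H(P) + D_KL(P||Q)
H(P) = 1.0790 nats
D_KL(P||Q) = 0.0196 nats

H(P,Q) = 1.0790 + 0.0196 = 1.0986 nats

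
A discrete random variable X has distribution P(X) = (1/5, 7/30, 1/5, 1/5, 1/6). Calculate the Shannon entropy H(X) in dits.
0.6965 dits

Shannon entropy is H(X) = -Σ p(x) log p(x).

For P = (1/5, 7/30, 1/5, 1/5, 1/6):
H = -1/5 × log_10(1/5) -7/30 × log_10(7/30) -1/5 × log_10(1/5) -1/5 × log_10(1/5) -1/6 × log_10(1/6)
H = 0.6965 dits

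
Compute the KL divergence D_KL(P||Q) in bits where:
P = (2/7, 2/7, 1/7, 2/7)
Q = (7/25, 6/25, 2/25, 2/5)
0.0610 bits

KL divergence: D_KL(P||Q) = Σ p(x) log(p(x)/q(x))

Computing term by term:
  x=0: 2/7 × log_2[(2/7)/(7/25)] = 2/7 × 0.0291 = 0.0083
  x=1: 2/7 × log_2[(2/7)/(6/25)] = 2/7 × 0.2515 = 0.0719
  x=2: 1/7 × log_2[(1/7)/(2/25)] = 1/7 × 0.8365 = 0.1195
  x=3: 2/7 × log_2[(2/7)/(2/5)] = 2/7 × -0.4854 = -0.1387

D_KL(P||Q) = 0.0610 bits

Note: KL divergence is always non-negative and equals 0 iff P = Q.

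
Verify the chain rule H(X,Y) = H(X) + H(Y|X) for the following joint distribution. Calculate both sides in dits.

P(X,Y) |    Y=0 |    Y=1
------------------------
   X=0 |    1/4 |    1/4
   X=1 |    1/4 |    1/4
H(X,Y) = 0.6021, H(X) = 0.3010, H(Y|X) = 0.3010 (all in dits)

Chain rule: H(X,Y) = H(X) + H(Y|X)

Left side — joint entropy directly:
H(X,Y) = -Σ p(x,y) log p(x,y) = 0.6021 dits

Right side — compute H(Y|X) from the conditional distributions:
P(X) = (1/2, 1/2), so H(X) = 0.3010 dits
H(Y|X) = Σ_x P(X=x) · H(Y|X=x):
  P(Y|X=0) = (1/2, 1/2), H(Y|X=0) = 0.3010, weight P(X=0) = 1/2
  P(Y|X=1) = (1/2, 1/2), H(Y|X=1) = 0.3010, weight P(X=1) = 1/2
H(Y|X) = 0.3010 dits

H(X) + H(Y|X) = 0.3010 + 0.3010 = 0.6021 dits

Both sides equal 0.6021 dits. ✓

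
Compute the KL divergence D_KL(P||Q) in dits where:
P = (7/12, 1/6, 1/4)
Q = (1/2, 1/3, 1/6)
0.0329 dits

KL divergence: D_KL(P||Q) = Σ p(x) log(p(x)/q(x))

Computing term by term:
  x=0: 7/12 × log_10[(7/12)/(1/2)] = 7/12 × 0.0669 = 0.0391
  x=1: 1/6 × log_10[(1/6)/(1/3)] = 1/6 × -0.3010 = -0.0502
  x=2: 1/4 × log_10[(1/4)/(1/6)] = 1/4 × 0.1761 = 0.0440

D_KL(P||Q) = 0.0329 dits

Note: KL divergence is always non-negative and equals 0 iff P = Q.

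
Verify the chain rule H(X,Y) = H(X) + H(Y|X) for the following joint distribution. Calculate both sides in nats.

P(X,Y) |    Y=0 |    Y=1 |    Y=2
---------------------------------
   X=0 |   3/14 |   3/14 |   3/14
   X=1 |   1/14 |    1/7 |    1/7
H(X,Y) = 1.7348, H(X) = 0.6518, H(Y|X) = 1.0830 (all in nats)

Chain rule: H(X,Y) = H(X) + H(Y|X)

Left side — joint entropy directly:
H(X,Y) = -Σ p(x,y) log p(x,y) = 1.7348 nats

Right side — compute H(Y|X) from the conditional distributions:
P(X) = (9/14, 5/14), so H(X) = 0.6518 nats
H(Y|X) = Σ_x P(X=x) · H(Y|X=x):
  P(Y|X=0) = (1/3, 1/3, 1/3), H(Y|X=0) = 1.0986, weight P(X=0) = 9/14
  P(Y|X=1) = (1/5, 2/5, 2/5), H(Y|X=1) = 1.0549, weight P(X=1) = 5/14
H(Y|X) = 1.0830 nats

H(X) + H(Y|X) = 0.6518 + 1.0830 = 1.7348 nats

Both sides equal 1.7348 nats. ✓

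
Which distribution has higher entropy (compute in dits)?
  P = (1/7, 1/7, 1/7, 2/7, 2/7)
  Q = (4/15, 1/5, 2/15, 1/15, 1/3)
P

Computing entropies in dits:
H(P) = 0.6731
H(Q) = 0.6470

Distribution P has higher entropy.

Intuition: The distribution closer to uniform (more spread out) has higher entropy.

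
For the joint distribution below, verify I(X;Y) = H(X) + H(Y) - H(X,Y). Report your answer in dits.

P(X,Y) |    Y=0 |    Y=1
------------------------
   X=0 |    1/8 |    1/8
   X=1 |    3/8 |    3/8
I(X;Y) = 0.0000 dits

Mutual information has multiple equivalent forms:
- I(X;Y) = H(X) - H(X|Y)
- I(X;Y) = H(Y) - H(Y|X)
- I(X;Y) = H(X) + H(Y) - H(X,Y)

Computing all quantities:
H(X) = 0.2442, H(Y) = 0.3010, H(X,Y) = 0.5452
H(X|Y) = 0.2442, H(Y|X) = 0.3010

Verification:
H(X) - H(X|Y) = 0.2442 - 0.2442 = 0.0000
H(Y) - H(Y|X) = 0.3010 - 0.3010 = 0.0000
H(X) + H(Y) - H(X,Y) = 0.2442 + 0.3010 - 0.5452 = 0.0000

All forms give I(X;Y) = 0.0000 dits. ✓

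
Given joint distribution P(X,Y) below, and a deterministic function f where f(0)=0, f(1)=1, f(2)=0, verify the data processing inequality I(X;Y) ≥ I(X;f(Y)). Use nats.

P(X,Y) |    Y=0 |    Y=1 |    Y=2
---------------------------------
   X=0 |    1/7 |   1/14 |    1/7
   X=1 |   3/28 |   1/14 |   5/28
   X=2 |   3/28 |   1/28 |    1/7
I(X;Y) = 0.0087, I(X;f(Y)) = 0.0041, inequality holds: 0.0087 ≥ 0.0041

Data Processing Inequality: For any Markov chain X → Y → Z, we have I(X;Y) ≥ I(X;Z).

Here Z = f(Y) is a deterministic function of Y, forming X → Y → Z.

Original I(X;Y) = 0.0087 nats

After applying f:
P(X,Z) where Z=f(Y):
- P(X,Z=0) = P(X,Y=0) + P(X,Y=2)
- P(X,Z=1) = P(X,Y=1)

I(X;Z) = I(X;f(Y)) = 0.0041 nats

Verification: 0.0087 ≥ 0.0041 ✓

Information cannot be created by processing; the function f can only lose information about X.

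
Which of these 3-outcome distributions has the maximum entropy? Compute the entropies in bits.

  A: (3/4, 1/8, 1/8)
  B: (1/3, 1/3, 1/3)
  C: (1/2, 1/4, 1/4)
B

For a discrete distribution over n outcomes, entropy is maximized by the uniform distribution.

Computing entropies:
H(A) = 1.0613 bits
H(B) = 1.5850 bits
H(C) = 1.5000 bits

The uniform distribution (where all probabilities equal 1/3) achieves the maximum entropy of log_2(3) = 1.5850 bits.

Distribution B has the highest entropy.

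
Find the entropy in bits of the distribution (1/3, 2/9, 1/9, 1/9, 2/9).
2.1972 bits

Shannon entropy is H(X) = -Σ p(x) log p(x).

For P = (1/3, 2/9, 1/9, 1/9, 2/9):
H = -1/3 × log_2(1/3) -2/9 × log_2(2/9) -1/9 × log_2(1/9) -1/9 × log_2(1/9) -2/9 × log_2(2/9)
H = 2.1972 bits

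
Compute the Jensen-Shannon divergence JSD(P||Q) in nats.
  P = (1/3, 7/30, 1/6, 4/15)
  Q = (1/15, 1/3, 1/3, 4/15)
0.0671 nats

Jensen-Shannon divergence is:
JSD(P||Q) = 0.5 × D_KL(P||M) + 0.5 × D_KL(Q||M)
where M = 0.5 × (P + Q) is the mixture distribution.

M = 0.5 × (1/3, 7/30, 1/6, 4/15) + 0.5 × (1/15, 1/3, 1/3, 4/15) = (1/5, 0.283333, 1/4, 4/15)

D_KL(P||M) = 0.0574 nats
D_KL(Q||M) = 0.0768 nats

JSD(P||Q) = 0.5 × 0.0574 + 0.5 × 0.0768 = 0.0671 nats

Unlike KL divergence, JSD is symmetric and bounded: 0 ≤ JSD ≤ log(2).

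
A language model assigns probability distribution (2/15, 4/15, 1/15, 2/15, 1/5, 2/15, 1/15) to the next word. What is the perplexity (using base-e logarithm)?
6.3053

Perplexity is e^H (or exp(H) for natural log).

First, H = -Σ p log p = 1.8414 nats
Perplexity = e^1.8414 = 6.3053

Interpretation: The model's uncertainty is equivalent to choosing uniformly among 6.3 options.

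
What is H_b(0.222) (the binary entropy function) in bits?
0.7638 bits

The binary entropy function is:
H(p) = -p log(p) - (1-p) log(1-p)

H(0.222) = -0.222 × log_2(0.222) - 0.778 × log_2(0.778)
H(0.222) = 0.7638 bits

Note: Binary entropy is maximized at p=0.5 (H=1 bit) and minimized at p=0 or p=1 (H=0).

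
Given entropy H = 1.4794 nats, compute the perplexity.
4.3903

Perplexity is e^H (or exp(H) for natural log).

H = 1.4794 nats
Perplexity = e^1.4794 = 4.3903

Interpretation: The model's uncertainty is equivalent to choosing uniformly among 4.4 options.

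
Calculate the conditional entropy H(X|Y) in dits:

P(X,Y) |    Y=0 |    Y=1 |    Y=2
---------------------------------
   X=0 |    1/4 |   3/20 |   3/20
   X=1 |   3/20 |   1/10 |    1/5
0.2918 dits

Using the chain rule: H(X|Y) = H(X,Y) - H(Y)

First, compute H(X,Y) = 0.7611 dits

Marginal P(Y) = (2/5, 1/4, 7/20)
H(Y) = 0.4693 dits

H(X|Y) = H(X,Y) - H(Y) = 0.7611 - 0.4693 = 0.2918 dits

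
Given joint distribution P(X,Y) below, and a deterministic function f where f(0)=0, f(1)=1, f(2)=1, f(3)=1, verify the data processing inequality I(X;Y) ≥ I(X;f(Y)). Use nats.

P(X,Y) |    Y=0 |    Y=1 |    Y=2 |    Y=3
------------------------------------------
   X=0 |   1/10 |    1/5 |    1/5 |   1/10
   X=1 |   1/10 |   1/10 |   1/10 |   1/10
I(X;Y) = 0.0138, I(X;f(Y)) = 0.0051, inequality holds: 0.0138 ≥ 0.0051

Data Processing Inequality: For any Markov chain X → Y → Z, we have I(X;Y) ≥ I(X;Z).

Here Z = f(Y) is a deterministic function of Y, forming X → Y → Z.

Original I(X;Y) = 0.0138 nats

After applying f:
P(X,Z) where Z=f(Y):
- P(X,Z=0) = P(X,Y=0)
- P(X,Z=1) = P(X,Y=1) + P(X,Y=2) + P(X,Y=3)

I(X;Z) = I(X;f(Y)) = 0.0051 nats

Verification: 0.0138 ≥ 0.0051 ✓

Information cannot be created by processing; the function f can only lose information about X.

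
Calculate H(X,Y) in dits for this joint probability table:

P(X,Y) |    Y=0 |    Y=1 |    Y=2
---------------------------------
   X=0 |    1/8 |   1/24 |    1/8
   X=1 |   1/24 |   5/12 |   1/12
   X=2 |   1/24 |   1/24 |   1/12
0.7941 dits

Joint entropy is H(X,Y) = -Σ_{x,y} p(x,y) log p(x,y).

Summing over all non-zero entries:
H(X,Y) = -[1/8·log_10(1/8) + 1/24·log_10(1/24) + 1/8·log_10(1/8) + 1/24·log_10(1/24) + 5/12·log_10(5/12) + 1/12·log_10(1/12) + 1/24·log_10(1/24) + 1/24·log_10(1/24) + 1/12·log_10(1/12)]
H(X,Y) = 0.7941 dits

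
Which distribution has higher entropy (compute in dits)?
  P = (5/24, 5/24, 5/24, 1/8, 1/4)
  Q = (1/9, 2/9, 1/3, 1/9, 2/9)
P

Computing entropies in dits:
H(P) = 0.6892
H(Q) = 0.6614

Distribution P has higher entropy.

Intuition: The distribution closer to uniform (more spread out) has higher entropy.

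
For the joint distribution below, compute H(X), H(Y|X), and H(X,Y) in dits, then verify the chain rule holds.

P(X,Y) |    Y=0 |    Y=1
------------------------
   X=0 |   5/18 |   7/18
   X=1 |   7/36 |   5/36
H(X,Y) = 0.5714, H(X) = 0.2764, H(Y|X) = 0.2950 (all in dits)

Chain rule: H(X,Y) = H(X) + H(Y|X)

Left side — joint entropy directly:
H(X,Y) = -Σ p(x,y) log p(x,y) = 0.5714 dits

Right side — compute H(Y|X) from the conditional distributions:
P(X) = (2/3, 1/3), so H(X) = 0.2764 dits
H(Y|X) = Σ_x P(X=x) · H(Y|X=x):
  P(Y|X=0) = (5/12, 7/12), H(Y|X=0) = 0.2950, weight P(X=0) = 2/3
  P(Y|X=1) = (7/12, 5/12), H(Y|X=1) = 0.2950, weight P(X=1) = 1/3
H(Y|X) = 0.2950 dits

H(X) + H(Y|X) = 0.2764 + 0.2950 = 0.5714 dits

Both sides equal 0.5714 dits. ✓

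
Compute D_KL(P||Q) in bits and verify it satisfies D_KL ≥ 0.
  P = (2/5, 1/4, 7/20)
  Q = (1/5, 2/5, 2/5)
0.1631 bits

KL divergence satisfies the Gibbs inequality: D_KL(P||Q) ≥ 0 for all distributions P, Q.

D_KL(P||Q) = Σ p(x) log(p(x)/q(x))
Term by term:
  x=0: 2/5 × log_2[(2/5)/(1/5)] = 0.4000
  x=1: 1/4 × log_2[(1/4)/(2/5)] = -0.1695
  x=2: 7/20 × log_2[(7/20)/(2/5)] = -0.0674
D_KL(P||Q) = 0.1631 bits

D_KL(P||Q) = 0.1631 ≥ 0 ✓

This non-negativity is a fundamental property: relative entropy cannot be negative because it measures how different Q is from P.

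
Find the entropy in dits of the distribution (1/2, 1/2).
0.3010 dits

Shannon entropy is H(X) = -Σ p(x) log p(x).

For P = (1/2, 1/2):
H = -1/2 × log_10(1/2) -1/2 × log_10(1/2)
H = 0.3010 dits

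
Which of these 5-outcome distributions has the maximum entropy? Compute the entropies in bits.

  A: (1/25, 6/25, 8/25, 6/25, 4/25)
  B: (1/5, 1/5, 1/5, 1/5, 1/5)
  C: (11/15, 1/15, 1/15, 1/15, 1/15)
B

For a discrete distribution over n outcomes, entropy is maximized by the uniform distribution.

Computing entropies:
H(A) = 2.1231 bits
H(B) = 2.3219 bits
H(C) = 1.3700 bits

The uniform distribution (where all probabilities equal 1/5) achieves the maximum entropy of log_2(5) = 2.3219 bits.

Distribution B has the highest entropy.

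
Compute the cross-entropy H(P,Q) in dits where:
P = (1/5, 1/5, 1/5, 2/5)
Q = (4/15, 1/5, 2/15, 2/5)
0.5888 dits

Cross-entropy: H(P,Q) = -Σ p(x) log q(x)

Alternatively: H(P,Q) = H(P) + D_KL(P||Q)
H(P) = 0.5786 dits
D_KL(P||Q) = 0.0102 dits

H(P,Q) = 0.5786 + 0.0102 = 0.5888 dits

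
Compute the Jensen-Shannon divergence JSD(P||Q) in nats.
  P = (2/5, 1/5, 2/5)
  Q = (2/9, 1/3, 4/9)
0.0219 nats

Jensen-Shannon divergence is:
JSD(P||Q) = 0.5 × D_KL(P||M) + 0.5 × D_KL(Q||M)
where M = 0.5 × (P + Q) is the mixture distribution.

M = 0.5 × (2/5, 1/5, 2/5) + 0.5 × (2/9, 1/3, 4/9) = (0.311111, 4/15, 0.422222)

D_KL(P||M) = 0.0214 nats
D_KL(Q||M) = 0.0224 nats

JSD(P||Q) = 0.5 × 0.0214 + 0.5 × 0.0224 = 0.0219 nats

Unlike KL divergence, JSD is symmetric and bounded: 0 ≤ JSD ≤ log(2).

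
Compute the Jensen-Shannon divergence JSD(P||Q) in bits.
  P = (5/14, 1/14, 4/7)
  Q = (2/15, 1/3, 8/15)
0.1050 bits

Jensen-Shannon divergence is:
JSD(P||Q) = 0.5 × D_KL(P||M) + 0.5 × D_KL(Q||M)
where M = 0.5 × (P + Q) is the mixture distribution.

M = 0.5 × (5/14, 1/14, 4/7) + 0.5 × (2/15, 1/3, 8/15) = (0.245238, 0.202381, 0.552381)

D_KL(P||M) = 0.1143 bits
D_KL(Q||M) = 0.0957 bits

JSD(P||Q) = 0.5 × 0.1143 + 0.5 × 0.0957 = 0.1050 bits

Unlike KL divergence, JSD is symmetric and bounded: 0 ≤ JSD ≤ log(2).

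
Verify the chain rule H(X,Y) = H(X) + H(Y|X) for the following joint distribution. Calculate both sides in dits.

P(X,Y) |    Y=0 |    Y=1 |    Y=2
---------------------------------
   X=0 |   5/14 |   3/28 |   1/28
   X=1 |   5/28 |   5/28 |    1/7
H(X,Y) = 0.7033, H(X) = 0.3010, H(Y|X) = 0.4022 (all in dits)

Chain rule: H(X,Y) = H(X) + H(Y|X)

Left side — joint entropy directly:
H(X,Y) = -Σ p(x,y) log p(x,y) = 0.7033 dits

Right side — compute H(Y|X) from the conditional distributions:
P(X) = (1/2, 1/2), so H(X) = 0.3010 dits
H(Y|X) = Σ_x P(X=x) · H(Y|X=x):
  P(Y|X=0) = (5/7, 3/14, 1/14), H(Y|X=0) = 0.3296, weight P(X=0) = 1/2
  P(Y|X=1) = (5/14, 5/14, 2/7), H(Y|X=1) = 0.4748, weight P(X=1) = 1/2
H(Y|X) = 0.4022 dits

H(X) + H(Y|X) = 0.3010 + 0.4022 = 0.7033 dits

Both sides equal 0.7033 dits. ✓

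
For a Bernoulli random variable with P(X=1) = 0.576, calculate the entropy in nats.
0.6816 nats

The binary entropy function is:
H(p) = -p log(p) - (1-p) log(1-p)

H(0.576) = -0.576 × log_e(0.576) - 0.424 × log_e(0.424)
H(0.576) = 0.6816 nats

Note: Binary entropy is maximized at p=0.5 (H=1 bit) and minimized at p=0 or p=1 (H=0).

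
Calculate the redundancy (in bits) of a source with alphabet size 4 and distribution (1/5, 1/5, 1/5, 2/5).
0.0781 bits

Redundancy measures how far a source is from maximum entropy:
R = H_max - H(X)

Maximum entropy for 4 symbols: H_max = log_2(4) = 2.0000 bits
Actual entropy: H(X) = 1.9219 bits
Redundancy: R = 2.0000 - 1.9219 = 0.0781 bits

This redundancy represents potential for compression: the source could be compressed by 0.0781 bits per symbol.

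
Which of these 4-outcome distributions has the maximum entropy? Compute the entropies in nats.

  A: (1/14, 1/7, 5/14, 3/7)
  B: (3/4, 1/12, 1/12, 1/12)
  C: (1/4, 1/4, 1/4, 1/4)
C

For a discrete distribution over n outcomes, entropy is maximized by the uniform distribution.

Computing entropies:
H(A) = 1.1973 nats
H(B) = 0.8370 nats
H(C) = 1.3863 nats

The uniform distribution (where all probabilities equal 1/4) achieves the maximum entropy of log_e(4) = 1.3863 nats.

Distribution C has the highest entropy.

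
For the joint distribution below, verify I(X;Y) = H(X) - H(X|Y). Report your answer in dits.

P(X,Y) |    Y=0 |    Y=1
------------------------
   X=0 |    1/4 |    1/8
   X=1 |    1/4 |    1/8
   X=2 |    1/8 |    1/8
I(X;Y) = 0.0047 dits

Mutual information has multiple equivalent forms:
- I(X;Y) = H(X) - H(X|Y)
- I(X;Y) = H(Y) - H(Y|X)
- I(X;Y) = H(X) + H(Y) - H(X,Y)

Computing all quantities:
H(X) = 0.4700, H(Y) = 0.2873, H(X,Y) = 0.7526
H(X|Y) = 0.4653, H(Y|X) = 0.2826

Verification:
H(X) - H(X|Y) = 0.4700 - 0.4653 = 0.0047
H(Y) - H(Y|X) = 0.2873 - 0.2826 = 0.0047
H(X) + H(Y) - H(X,Y) = 0.4700 + 0.2873 - 0.7526 = 0.0047

All forms give I(X;Y) = 0.0047 dits. ✓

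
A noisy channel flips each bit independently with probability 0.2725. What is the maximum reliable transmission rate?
0.1550 bits

For a binary symmetric channel (BSC) with error probability p:
Capacity C = 1 - H(p) bits per symbol

where H(p) = -p log₂(p) - (1-p) log₂(1-p) is the binary entropy function.

H(0.2725) = 0.8450 bits
C = 1 - 0.8450 = 0.1550 bits per symbol

This means we can reliably transmit up to 0.1550 bits of information per channel use.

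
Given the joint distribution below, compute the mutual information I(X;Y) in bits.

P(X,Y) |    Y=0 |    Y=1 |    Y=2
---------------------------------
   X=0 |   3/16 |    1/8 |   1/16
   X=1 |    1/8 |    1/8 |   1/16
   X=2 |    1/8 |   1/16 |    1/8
0.0478 bits

Mutual information: I(X;Y) = H(X) + H(Y) - H(X,Y)

Marginals:
P(X) = (3/8, 5/16, 5/16), H(X) = 1.5794 bits
P(Y) = (7/16, 5/16, 1/4), H(Y) = 1.5462 bits

Joint entropy: H(X,Y) = 3.0778 bits

I(X;Y) = 1.5794 + 1.5462 - 3.0778 = 0.0478 bits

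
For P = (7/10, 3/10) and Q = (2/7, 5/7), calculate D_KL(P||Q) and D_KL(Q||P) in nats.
D_KL(P||Q) = 0.3670, D_KL(Q||P) = 0.3636

KL divergence is not symmetric: D_KL(P||Q) ≠ D_KL(Q||P) in general.

D_KL(P||Q) = 0.3670 nats
D_KL(Q||P) = 0.3636 nats

No, they are not equal!

This asymmetry is why KL divergence is not a true distance metric.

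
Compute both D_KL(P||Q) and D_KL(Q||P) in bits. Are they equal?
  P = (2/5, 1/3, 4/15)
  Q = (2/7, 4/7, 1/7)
D_KL(P||Q) = 0.1751, D_KL(Q||P) = 0.1770

KL divergence is not symmetric: D_KL(P||Q) ≠ D_KL(Q||P) in general.

D_KL(P||Q) = 0.1751 bits
D_KL(Q||P) = 0.1770 bits

No, they are not equal!

This asymmetry is why KL divergence is not a true distance metric.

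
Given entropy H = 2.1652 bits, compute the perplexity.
4.4853

Perplexity is 2^H (or exp(H) for natural log).

H = 2.1652 bits
Perplexity = 2^2.1652 = 4.4853

Interpretation: The model's uncertainty is equivalent to choosing uniformly among 4.5 options.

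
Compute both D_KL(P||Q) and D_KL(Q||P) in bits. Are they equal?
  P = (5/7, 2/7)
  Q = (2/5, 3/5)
D_KL(P||Q) = 0.2917, D_KL(Q||P) = 0.3076

KL divergence is not symmetric: D_KL(P||Q) ≠ D_KL(Q||P) in general.

D_KL(P||Q) = 0.2917 bits
D_KL(Q||P) = 0.3076 bits

No, they are not equal!

This asymmetry is why KL divergence is not a true distance metric.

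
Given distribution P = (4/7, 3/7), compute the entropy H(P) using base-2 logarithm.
0.9852 bits

Shannon entropy is H(X) = -Σ p(x) log p(x).

For P = (4/7, 3/7):
H = -4/7 × log_2(4/7) -3/7 × log_2(3/7)
H = 0.9852 bits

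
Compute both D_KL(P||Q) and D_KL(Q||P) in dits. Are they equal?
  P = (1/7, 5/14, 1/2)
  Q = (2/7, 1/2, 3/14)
D_KL(P||Q) = 0.0888, D_KL(Q||P) = 0.0802

KL divergence is not symmetric: D_KL(P||Q) ≠ D_KL(Q||P) in general.

D_KL(P||Q) = 0.0888 dits
D_KL(Q||P) = 0.0802 dits

No, they are not equal!

This asymmetry is why KL divergence is not a true distance metric.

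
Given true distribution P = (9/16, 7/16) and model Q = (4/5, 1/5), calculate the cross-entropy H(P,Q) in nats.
0.8296 nats

Cross-entropy: H(P,Q) = -Σ p(x) log q(x)

Alternatively: H(P,Q) = H(P) + D_KL(P||Q)
H(P) = 0.6853 nats
D_KL(P||Q) = 0.1443 nats

H(P,Q) = 0.6853 + 0.1443 = 0.8296 nats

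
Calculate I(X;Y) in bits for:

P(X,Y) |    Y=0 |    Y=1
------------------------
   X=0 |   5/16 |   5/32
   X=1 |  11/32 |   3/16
0.0003 bits

Mutual information: I(X;Y) = H(X) + H(Y) - H(X,Y)

Marginals:
P(X) = (15/32, 17/32), H(X) = 0.9972 bits
P(Y) = (21/32, 11/32), H(Y) = 0.9284 bits

Joint entropy: H(X,Y) = 1.9252 bits

I(X;Y) = 0.9972 + 0.9284 - 1.9252 = 0.0003 bits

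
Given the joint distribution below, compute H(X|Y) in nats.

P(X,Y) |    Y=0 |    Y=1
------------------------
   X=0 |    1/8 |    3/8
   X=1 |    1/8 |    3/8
0.6931 nats

Using the chain rule: H(X|Y) = H(X,Y) - H(Y)

First, compute H(X,Y) = 1.2555 nats

Marginal P(Y) = (1/4, 3/4)
H(Y) = 0.5623 nats

H(X|Y) = H(X,Y) - H(Y) = 1.2555 - 0.5623 = 0.6931 nats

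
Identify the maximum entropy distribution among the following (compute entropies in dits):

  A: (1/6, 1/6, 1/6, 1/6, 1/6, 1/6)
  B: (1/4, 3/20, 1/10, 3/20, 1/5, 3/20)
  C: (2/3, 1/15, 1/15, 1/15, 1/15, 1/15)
A

For a discrete distribution over n outcomes, entropy is maximized by the uniform distribution.

Computing entropies:
H(A) = 0.7782 dits
H(B) = 0.7611 dits
H(C) = 0.5094 dits

The uniform distribution (where all probabilities equal 1/6) achieves the maximum entropy of log_10(6) = 0.7782 dits.

Distribution A has the highest entropy.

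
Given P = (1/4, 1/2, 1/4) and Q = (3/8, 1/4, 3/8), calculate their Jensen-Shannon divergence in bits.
0.0488 bits

Jensen-Shannon divergence is:
JSD(P||Q) = 0.5 × D_KL(P||M) + 0.5 × D_KL(Q||M)
where M = 0.5 × (P + Q) is the mixture distribution.

M = 0.5 × (1/4, 1/2, 1/4) + 0.5 × (3/8, 1/4, 3/8) = (5/16, 3/8, 5/16)

D_KL(P||M) = 0.0466 bits
D_KL(Q||M) = 0.0510 bits

JSD(P||Q) = 0.5 × 0.0466 + 0.5 × 0.0510 = 0.0488 bits

Unlike KL divergence, JSD is symmetric and bounded: 0 ≤ JSD ≤ log(2).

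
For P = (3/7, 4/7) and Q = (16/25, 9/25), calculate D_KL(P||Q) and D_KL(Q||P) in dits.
D_KL(P||Q) = 0.0400, D_KL(Q||P) = 0.0392

KL divergence is not symmetric: D_KL(P||Q) ≠ D_KL(Q||P) in general.

D_KL(P||Q) = 0.0400 dits
D_KL(Q||P) = 0.0392 dits

No, they are not equal!

This asymmetry is why KL divergence is not a true distance metric.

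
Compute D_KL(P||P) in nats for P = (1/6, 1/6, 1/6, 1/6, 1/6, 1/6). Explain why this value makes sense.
0.0000 nats

KL divergence satisfies the Gibbs inequality: D_KL(P||Q) ≥ 0 for all distributions P, Q.

D_KL(P||Q) = Σ p(x) log(p(x)/q(x))
Each term is p(x) × log_e(p(x)/p(x)) = p(x) × log_e(1) = 0, so the sum is 0.
D_KL(P||Q) = 0.0000 nats

When P = Q, the KL divergence is exactly 0, as there is no 'divergence' between identical distributions.

This non-negativity is a fundamental property: relative entropy cannot be negative because it measures how different Q is from P.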